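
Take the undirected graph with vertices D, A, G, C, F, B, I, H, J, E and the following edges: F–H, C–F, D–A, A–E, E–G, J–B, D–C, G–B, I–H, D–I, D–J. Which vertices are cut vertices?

Removing D increases the component count from 1 to 2, so D is a cut vertex.
By contrast removing J leaves 1 component; it is not a cut vertex. No other vertex is a cut vertex either.

D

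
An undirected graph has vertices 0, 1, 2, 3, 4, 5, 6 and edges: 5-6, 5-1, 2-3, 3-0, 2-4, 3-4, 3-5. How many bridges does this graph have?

The edges on the cycle 2-3-4-2 are not bridges since each lies on that cycle.
But removing 5-6 disconnects 5 from 6; removing 3-0 disconnects 3 from 0; removing 3-5 disconnects 3 from 5; removing 5-1 disconnects 5 from 1 — these are bridges.
That makes 4 bridges.

4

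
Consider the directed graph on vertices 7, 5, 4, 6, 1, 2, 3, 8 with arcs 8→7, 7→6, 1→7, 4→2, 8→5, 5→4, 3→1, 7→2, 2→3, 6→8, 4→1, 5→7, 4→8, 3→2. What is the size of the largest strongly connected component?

8

{1, 2, 3, 4, 5, 6, 7, 8} are all mutually reachable — one SCC of size 8.
The largest has 8 vertices.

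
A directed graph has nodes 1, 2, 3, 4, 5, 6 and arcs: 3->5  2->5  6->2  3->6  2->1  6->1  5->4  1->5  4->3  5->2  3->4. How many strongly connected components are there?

{1, 2, 3, 4, 5, 6} are all mutually reachable — one SCC of size 6.
That gives 1 strongly connected component.

1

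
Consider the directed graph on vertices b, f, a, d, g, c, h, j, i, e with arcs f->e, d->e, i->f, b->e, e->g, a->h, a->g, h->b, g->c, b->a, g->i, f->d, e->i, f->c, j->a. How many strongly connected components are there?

4

{d, e, f, g, i} are all mutually reachable — one SCC of size 5.
{a, b, h} are all mutually reachable — one SCC of size 3.
{c} is an SCC by itself.
{j} is an SCC by itself.
That gives 4 strongly connected components.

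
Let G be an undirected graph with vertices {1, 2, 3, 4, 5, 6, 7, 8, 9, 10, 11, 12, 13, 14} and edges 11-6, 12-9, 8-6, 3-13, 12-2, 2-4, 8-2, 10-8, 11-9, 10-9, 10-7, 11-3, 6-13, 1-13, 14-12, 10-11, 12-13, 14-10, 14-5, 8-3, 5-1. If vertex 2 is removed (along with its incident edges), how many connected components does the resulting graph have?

2

With 2 gone, the remaining components are: {4}; {1, 3, 5, 6, 7, 8, 9, 10, 11, 12, 13, 14}.
That is 2 components.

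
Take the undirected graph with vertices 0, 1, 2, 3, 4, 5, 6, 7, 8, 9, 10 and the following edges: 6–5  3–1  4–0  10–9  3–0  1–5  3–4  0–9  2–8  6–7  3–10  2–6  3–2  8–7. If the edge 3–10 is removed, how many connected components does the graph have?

1

3 and 10 are still connected via 3-0-9-10, so the component count stays at 1.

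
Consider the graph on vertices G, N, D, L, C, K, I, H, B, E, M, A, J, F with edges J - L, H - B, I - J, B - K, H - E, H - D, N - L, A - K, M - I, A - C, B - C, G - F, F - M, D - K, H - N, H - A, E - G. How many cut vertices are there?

Removing H increases the component count from 1 to 2, so H is a cut vertex.
By contrast removing L leaves 1 component; it is not a cut vertex. No other vertex is a cut vertex either.

1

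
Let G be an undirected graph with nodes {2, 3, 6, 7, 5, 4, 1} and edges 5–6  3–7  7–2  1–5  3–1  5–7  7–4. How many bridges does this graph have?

3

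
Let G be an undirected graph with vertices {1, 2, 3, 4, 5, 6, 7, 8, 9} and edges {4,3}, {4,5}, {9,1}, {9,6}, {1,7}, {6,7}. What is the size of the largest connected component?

4

2 is isolated — a component by itself.
8 is isolated — a component by itself.
Starting from 3 we can reach 3, 4, 5. That is one component of size 3.
Starting from 1 we can reach 1, 6, 7, 9. That is one component of size 4.
The largest has 4 vertices.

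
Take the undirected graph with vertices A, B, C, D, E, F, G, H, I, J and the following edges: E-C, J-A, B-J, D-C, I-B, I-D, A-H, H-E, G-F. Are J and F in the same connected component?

No

The component containing J is {A, B, C, D, E, H, I, J}, and F is not in it.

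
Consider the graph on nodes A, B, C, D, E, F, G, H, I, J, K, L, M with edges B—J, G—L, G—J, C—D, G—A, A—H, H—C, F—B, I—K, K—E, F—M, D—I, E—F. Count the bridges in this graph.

The edges on the cycle G-A-H-C-D-I-K-E-F-B-J-G are not bridges since each lies on that cycle.
But removing F—M disconnects F from M; removing G—L disconnects G from L — these are bridges.
That makes 2 bridges.

2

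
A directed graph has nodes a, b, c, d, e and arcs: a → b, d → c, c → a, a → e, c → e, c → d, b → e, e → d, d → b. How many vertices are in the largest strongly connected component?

5

{a, b, c, d, e} are all mutually reachable — one SCC of size 5.
The largest has 5 vertices.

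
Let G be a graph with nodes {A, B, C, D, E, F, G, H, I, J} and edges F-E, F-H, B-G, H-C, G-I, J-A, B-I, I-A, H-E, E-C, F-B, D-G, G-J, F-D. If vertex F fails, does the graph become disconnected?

Yes

Deleting F raises the number of components from 1 to 2, so F is a cut vertex.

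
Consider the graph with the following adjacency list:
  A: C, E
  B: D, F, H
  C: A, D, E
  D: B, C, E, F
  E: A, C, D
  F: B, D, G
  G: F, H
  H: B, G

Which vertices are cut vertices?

Removing D increases the component count from 1 to 2, so D is a cut vertex.
By contrast removing A leaves 1 component; it is not a cut vertex. No other vertex is a cut vertex either.

D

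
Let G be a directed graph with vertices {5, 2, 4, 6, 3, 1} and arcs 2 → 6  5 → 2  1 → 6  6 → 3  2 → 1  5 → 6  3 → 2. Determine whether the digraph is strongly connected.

There is no directed path from 5 to 4, so the graph is not strongly connected.

No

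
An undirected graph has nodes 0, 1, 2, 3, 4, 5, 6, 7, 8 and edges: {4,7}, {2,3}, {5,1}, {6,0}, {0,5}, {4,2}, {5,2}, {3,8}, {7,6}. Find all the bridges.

1-5, 2-3, 3-8

The edges on the cycle 4-7-6-0-5-2-4 are not bridges since each lies on that cycle.
But removing 5—1 disconnects 5 from 1; removing 2—3 disconnects 2 from 3; removing 8—3 disconnects 8 from 3 — these are bridges.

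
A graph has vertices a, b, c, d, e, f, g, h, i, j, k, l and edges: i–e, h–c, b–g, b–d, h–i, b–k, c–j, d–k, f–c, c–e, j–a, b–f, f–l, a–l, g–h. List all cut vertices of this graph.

b

Removing b increases the component count from 1 to 2, so b is a cut vertex.
By contrast removing g leaves 1 component; it is not a cut vertex. No other vertex is a cut vertex either.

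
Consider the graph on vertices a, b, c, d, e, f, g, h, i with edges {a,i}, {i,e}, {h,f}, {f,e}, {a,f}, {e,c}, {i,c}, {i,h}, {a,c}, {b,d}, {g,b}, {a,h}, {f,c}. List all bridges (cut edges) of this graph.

b-d, b-g

The edges on the cycle a-i-c-e-f-h-a are not bridges since each lies on that cycle.
But removing g-b disconnects g from b; removing d-b disconnects d from b — these are bridges.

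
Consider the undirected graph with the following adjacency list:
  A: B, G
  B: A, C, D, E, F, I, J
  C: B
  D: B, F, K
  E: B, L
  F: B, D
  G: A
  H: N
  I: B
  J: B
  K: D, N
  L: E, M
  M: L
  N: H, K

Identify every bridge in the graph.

The edges on the cycle B-D-F-B are not bridges since each lies on that cycle.
But removing N-K disconnects N from K; removing B-E disconnects B from E; removing G-A disconnects G from A; removing D-K disconnects D from K — these are bridges.
In total 11 edges are bridges.

A-B, A-G, B-C, B-E, B-I, B-J, D-K, E-L, H-N, K-N, L-M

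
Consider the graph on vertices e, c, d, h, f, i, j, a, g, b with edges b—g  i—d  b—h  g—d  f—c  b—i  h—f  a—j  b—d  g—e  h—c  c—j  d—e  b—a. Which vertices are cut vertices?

b

Removing b increases the component count from 1 to 2, so b is a cut vertex.
By contrast removing c leaves 1 component; it is not a cut vertex. No other vertex is a cut vertex either.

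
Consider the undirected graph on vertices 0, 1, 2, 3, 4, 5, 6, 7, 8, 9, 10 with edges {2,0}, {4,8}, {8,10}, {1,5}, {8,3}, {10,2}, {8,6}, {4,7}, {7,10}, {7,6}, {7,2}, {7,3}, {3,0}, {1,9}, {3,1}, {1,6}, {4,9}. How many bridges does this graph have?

The edges on the cycle 4-8-6-1-3-7-4 are not bridges since each lies on that cycle.
But removing 1-5 disconnects 1 from 5 — this is a bridge.

1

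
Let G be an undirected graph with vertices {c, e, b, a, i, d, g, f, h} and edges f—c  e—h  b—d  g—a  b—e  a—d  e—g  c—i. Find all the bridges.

The edges on the cycle b-e-g-a-d-b are not bridges since each lies on that cycle.
But removing f—c disconnects f from c; removing e—h disconnects e from h; removing i—c disconnects i from c — these are bridges.

c-f, c-i, e-h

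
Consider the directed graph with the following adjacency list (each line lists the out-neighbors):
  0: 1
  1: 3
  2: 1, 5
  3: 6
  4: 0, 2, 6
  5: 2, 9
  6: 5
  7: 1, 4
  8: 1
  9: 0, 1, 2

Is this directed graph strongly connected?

No

There is no directed path from 8 to 4, so the graph is not strongly connected.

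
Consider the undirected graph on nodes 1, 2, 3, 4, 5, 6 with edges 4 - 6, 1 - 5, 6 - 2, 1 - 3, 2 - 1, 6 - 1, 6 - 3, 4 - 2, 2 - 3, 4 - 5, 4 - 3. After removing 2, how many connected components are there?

With 2 gone, the remaining components are: {1, 3, 4, 5, 6}.
That is 1 component.

1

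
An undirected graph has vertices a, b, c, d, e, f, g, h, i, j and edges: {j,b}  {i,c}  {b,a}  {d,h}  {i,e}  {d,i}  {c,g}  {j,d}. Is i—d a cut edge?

Yes

Removing i—d leaves no path between i and d: the component count goes from 2 to 3. So it is a bridge.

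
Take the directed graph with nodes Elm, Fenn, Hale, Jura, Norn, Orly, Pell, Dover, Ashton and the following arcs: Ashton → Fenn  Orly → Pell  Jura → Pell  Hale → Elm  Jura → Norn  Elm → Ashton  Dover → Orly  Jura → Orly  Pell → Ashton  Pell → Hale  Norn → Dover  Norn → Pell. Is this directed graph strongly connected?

No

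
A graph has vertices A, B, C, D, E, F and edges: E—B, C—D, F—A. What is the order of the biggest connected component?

Starting from B we can reach B, E. That is one component of size 2.
Starting from A we can reach A, F. That is one component of size 2.
Starting from C we can reach C, D. That is one component of size 2.
The largest has 2 vertices.

2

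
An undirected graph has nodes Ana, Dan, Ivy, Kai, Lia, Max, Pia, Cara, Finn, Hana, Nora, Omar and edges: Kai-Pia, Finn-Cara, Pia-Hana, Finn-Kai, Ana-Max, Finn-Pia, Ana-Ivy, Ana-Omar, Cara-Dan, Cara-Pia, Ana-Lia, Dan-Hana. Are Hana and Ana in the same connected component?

The component containing Hana is {Dan, Kai, Pia, Cara, Finn, Hana}, and Ana is not in it.

No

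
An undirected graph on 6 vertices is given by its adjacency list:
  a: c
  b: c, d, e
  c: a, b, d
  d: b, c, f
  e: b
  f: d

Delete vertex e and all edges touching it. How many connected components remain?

1

With e gone, the remaining components are: {a, b, c, d, f}.
That is 1 component.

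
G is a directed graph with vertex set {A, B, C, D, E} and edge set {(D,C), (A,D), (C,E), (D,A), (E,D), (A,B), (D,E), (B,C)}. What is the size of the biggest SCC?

{A, B, C, D, E} are all mutually reachable — one SCC of size 5.
The largest has 5 vertices.

5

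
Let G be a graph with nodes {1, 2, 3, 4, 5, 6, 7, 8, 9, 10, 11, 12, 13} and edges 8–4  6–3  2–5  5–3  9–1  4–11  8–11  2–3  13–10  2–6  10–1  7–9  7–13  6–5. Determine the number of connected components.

12 is isolated — a component by itself.
Starting from 4 we can reach 4, 8, 11. That is one component of size 3.
Starting from 2 we can reach 2, 3, 5, 6. That is one component of size 4.
Starting from 1 we can reach 1, 7, 9, 10, 13. That is one component of size 5.
Total: 4 components.

4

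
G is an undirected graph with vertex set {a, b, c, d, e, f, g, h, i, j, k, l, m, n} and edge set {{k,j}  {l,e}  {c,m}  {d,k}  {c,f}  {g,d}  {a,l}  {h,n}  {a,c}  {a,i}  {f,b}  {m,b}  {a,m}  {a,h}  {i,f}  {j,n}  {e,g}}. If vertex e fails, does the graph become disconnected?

No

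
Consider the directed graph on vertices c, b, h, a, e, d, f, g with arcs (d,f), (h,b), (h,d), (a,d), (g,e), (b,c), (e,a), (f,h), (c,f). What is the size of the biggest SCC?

{b, c, d, f, h} are all mutually reachable — one SCC of size 5.
{e} is an SCC by itself.
{a} is an SCC by itself.
{g} is an SCC by itself.
The largest has 5 vertices.

5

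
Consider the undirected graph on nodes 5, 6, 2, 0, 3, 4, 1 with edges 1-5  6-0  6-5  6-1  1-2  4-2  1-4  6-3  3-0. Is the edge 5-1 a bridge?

No

After removing 5-1, the path 5-6-1 still connects them, so the edge is not a bridge.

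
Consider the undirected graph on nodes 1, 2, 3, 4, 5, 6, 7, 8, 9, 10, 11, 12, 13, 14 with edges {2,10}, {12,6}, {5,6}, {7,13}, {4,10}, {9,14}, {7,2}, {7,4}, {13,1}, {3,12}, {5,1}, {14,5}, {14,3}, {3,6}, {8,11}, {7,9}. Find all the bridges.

11-8

The edges on the cycle 7-2-10-4-7 are not bridges since each lies on that cycle.
But removing 8—11 disconnects 8 from 11 — this is a bridge.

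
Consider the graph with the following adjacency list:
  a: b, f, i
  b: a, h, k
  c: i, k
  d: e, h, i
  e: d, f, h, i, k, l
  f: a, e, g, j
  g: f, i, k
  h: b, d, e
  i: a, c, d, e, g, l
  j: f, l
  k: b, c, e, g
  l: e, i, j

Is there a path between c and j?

From c we can reach a, b, c, d, e, f, g, h, i, j, k, l, which includes j.

Yes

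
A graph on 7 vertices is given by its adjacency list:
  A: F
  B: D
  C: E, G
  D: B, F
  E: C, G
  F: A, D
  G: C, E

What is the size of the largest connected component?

Starting from C we can reach C, E, G. That is one component of size 3.
Starting from A we can reach A, B, D, F. That is one component of size 4.
The largest has 4 vertices.

4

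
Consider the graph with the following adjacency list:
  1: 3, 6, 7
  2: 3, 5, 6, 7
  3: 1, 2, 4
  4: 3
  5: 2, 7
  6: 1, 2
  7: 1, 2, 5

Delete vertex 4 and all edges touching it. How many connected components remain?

With 4 gone, the remaining components are: {1, 2, 3, 5, 6, 7}.
That is 1 component.

1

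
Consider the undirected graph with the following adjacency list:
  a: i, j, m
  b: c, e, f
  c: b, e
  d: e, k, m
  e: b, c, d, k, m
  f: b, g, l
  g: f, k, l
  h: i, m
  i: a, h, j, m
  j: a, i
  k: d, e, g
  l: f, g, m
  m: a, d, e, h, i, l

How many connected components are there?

1

Starting from a we can reach a, b, c, d, e, f, g, h, i, j, k, l, m. That is one component of size 13.
Total: 1 component.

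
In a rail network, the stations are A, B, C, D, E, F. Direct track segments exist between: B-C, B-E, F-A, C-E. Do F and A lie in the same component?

Yes

From F we can reach A, F, which includes A.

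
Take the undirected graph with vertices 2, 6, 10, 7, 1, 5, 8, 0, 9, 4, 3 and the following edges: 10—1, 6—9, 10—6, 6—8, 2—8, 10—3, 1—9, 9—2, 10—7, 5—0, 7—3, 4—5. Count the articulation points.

2

Removing 5 increases the component count from 2 to 3, so 5 is a cut vertex.
Removing 10 increases the component count from 2 to 3, so 10 is a cut vertex.
By contrast removing 7 leaves 2 components; it is not a cut vertex. No other vertex is a cut vertex either.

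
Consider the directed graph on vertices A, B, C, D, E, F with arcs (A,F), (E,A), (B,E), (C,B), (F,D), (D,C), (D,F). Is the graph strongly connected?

From A we can reach every vertex (A, B, C, D, E, F), and every vertex can reach A (A, B, C, D, E, F). So the whole graph is one strongly connected component.

Yes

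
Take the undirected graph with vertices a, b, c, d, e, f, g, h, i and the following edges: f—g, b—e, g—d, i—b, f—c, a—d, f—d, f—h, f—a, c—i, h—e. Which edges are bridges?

none

The edges on the cycle f-c-i-b-e-h-f are not bridges since each lies on that cycle.
Every edge lies on some cycle, so there are no bridges.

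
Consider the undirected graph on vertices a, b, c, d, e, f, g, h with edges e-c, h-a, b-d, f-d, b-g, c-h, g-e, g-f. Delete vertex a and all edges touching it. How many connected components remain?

1

With a gone, the remaining components are: {b, c, d, e, f, g, h}.
That is 1 component.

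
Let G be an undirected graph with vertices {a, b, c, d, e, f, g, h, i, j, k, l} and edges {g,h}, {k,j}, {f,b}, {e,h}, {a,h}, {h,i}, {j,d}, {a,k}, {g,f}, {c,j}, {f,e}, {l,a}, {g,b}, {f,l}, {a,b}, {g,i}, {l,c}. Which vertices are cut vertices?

Removing j increases the component count from 1 to 2, so j is a cut vertex.
By contrast removing l leaves 1 component; it is not a cut vertex. No other vertex is a cut vertex either.

j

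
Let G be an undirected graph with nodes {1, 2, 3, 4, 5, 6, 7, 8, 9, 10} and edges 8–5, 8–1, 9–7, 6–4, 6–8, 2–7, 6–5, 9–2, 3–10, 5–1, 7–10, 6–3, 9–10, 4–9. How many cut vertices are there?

1

Removing 6 increases the component count from 1 to 2, so 6 is a cut vertex.
By contrast removing 2 leaves 1 component; it is not a cut vertex. No other vertex is a cut vertex either.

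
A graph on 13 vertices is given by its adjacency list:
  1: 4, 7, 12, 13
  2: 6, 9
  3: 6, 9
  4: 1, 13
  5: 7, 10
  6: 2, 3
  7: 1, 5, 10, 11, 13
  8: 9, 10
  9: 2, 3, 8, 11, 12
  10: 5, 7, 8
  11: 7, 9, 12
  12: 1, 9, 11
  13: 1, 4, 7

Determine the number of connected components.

1

Starting from 1 we can reach 1, 2, 3, 4, 5, 6, 7, 8, 9, 10, 11, 12, 13. That is one component of size 13.
Total: 1 component.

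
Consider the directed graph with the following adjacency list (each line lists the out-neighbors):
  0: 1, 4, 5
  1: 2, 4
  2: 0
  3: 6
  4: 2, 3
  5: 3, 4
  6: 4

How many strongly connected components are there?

{0, 1, 2, 3, 4, 5, 6} are all mutually reachable — one SCC of size 7.
That gives 1 strongly connected component.

1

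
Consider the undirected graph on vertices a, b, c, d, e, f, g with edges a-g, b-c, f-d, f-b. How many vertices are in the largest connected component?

e is isolated — a component by itself.
Starting from a we can reach a, g. That is one component of size 2.
Starting from b we can reach b, c, d, f. That is one component of size 4.
The largest has 4 vertices.

4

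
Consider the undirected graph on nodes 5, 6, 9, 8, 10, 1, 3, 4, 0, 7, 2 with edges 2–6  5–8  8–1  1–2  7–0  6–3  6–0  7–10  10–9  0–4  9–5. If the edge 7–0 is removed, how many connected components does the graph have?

7 and 0 are still connected via 7-10-9-5-8-1-2-6-0, so the component count stays at 1.

1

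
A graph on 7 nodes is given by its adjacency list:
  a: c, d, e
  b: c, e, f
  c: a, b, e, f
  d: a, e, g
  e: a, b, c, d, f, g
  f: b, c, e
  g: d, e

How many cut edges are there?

0

The edges on the cycle e-f-c-e are not bridges since each lies on that cycle.
Every edge lies on some cycle, so there are no bridges.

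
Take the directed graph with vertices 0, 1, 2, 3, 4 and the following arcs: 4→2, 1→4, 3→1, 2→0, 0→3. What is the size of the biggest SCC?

{0, 1, 2, 3, 4} are all mutually reachable — one SCC of size 5.
The largest has 5 vertices.

5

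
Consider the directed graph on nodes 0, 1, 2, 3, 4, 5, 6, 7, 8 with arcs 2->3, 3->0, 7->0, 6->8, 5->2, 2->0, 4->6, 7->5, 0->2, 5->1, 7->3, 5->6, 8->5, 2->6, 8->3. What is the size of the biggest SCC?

{0, 2, 3, 5, 6, 8} are all mutually reachable — one SCC of size 6.
{7} is an SCC by itself.
{1} is an SCC by itself.
{4} is an SCC by itself.
The largest has 6 vertices.

6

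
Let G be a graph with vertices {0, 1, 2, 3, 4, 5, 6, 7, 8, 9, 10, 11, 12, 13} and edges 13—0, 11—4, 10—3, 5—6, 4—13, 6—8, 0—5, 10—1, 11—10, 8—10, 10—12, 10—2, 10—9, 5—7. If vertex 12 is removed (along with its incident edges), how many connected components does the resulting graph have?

1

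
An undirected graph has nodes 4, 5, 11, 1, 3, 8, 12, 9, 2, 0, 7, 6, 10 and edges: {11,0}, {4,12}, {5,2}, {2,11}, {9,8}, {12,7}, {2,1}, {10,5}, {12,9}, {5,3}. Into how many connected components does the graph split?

6 is isolated — a component by itself.
Starting from 4 we can reach 4, 7, 8, 9, 12. That is one component of size 5.
Starting from 0 we can reach 0, 1, 2, 3, 5, 10, 11. That is one component of size 7.
Total: 3 components.

3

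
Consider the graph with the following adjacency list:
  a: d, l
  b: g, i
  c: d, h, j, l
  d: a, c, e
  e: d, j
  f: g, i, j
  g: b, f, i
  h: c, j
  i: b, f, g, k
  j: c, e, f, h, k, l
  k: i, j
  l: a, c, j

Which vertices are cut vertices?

Removing j increases the component count from 1 to 2, so j is a cut vertex.
By contrast removing a leaves 1 component; it is not a cut vertex. No other vertex is a cut vertex either.

j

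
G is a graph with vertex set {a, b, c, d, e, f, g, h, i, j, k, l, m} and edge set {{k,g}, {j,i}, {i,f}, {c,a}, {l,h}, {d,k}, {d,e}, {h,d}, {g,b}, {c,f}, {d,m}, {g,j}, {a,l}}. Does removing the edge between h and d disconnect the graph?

After removing h–d, the path h-l-a-c-f-i-j-g-k-d still connects them, so the edge is not a bridge.

No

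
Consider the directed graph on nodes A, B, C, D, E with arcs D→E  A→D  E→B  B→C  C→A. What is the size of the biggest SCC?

5

{A, B, C, D, E} are all mutually reachable — one SCC of size 5.
The largest has 5 vertices.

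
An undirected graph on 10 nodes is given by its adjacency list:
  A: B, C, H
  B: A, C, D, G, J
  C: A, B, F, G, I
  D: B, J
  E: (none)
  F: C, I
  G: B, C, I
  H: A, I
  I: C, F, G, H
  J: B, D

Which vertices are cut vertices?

B

Removing B increases the component count from 2 to 3, so B is a cut vertex.
By contrast removing G leaves 2 components; it is not a cut vertex. No other vertex is a cut vertex either.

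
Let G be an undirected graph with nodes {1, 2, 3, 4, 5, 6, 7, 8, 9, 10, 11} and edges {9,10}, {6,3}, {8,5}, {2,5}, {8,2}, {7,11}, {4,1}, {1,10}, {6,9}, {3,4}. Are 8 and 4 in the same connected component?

The component containing 8 is {2, 5, 8}, and 4 is not in it.

No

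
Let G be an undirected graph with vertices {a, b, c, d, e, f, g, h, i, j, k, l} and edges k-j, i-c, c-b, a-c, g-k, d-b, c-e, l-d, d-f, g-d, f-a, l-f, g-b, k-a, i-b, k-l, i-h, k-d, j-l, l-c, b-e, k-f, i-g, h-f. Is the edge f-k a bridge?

No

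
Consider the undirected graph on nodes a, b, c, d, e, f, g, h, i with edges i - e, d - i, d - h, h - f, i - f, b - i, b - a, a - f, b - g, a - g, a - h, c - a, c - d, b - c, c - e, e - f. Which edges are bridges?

none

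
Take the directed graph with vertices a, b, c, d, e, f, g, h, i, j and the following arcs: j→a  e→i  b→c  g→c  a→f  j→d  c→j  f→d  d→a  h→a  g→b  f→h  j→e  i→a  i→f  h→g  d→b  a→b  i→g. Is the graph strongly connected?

From e we can reach every vertex (a, b, c, d, e, f, g, h, i, j), and every vertex can reach e (a, b, c, d, e, f, g, h, i, j). So the whole graph is one strongly connected component.

Yes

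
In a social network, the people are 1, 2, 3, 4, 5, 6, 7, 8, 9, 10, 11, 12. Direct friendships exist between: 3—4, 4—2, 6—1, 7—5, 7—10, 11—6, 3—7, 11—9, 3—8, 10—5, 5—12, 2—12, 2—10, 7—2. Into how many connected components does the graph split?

Starting from 1 we can reach 1, 6, 9, 11. That is one component of size 4.
Starting from 2 we can reach 2, 3, 4, 5, 7, 8, 10, 12. That is one component of size 8.
Total: 2 components.

2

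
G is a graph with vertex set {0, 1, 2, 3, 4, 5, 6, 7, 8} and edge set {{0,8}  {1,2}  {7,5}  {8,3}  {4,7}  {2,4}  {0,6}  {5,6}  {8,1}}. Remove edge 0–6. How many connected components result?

0 and 6 are still connected via 0-8-1-2-4-7-5-6, so the component count stays at 1.

1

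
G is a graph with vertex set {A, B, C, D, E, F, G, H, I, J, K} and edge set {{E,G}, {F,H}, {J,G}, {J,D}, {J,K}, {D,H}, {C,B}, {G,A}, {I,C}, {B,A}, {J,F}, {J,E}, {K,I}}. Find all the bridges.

The edges on the cycle J-K-I-C-B-A-G-J are not bridges since each lies on that cycle.
Every edge lies on some cycle, so there are no bridges.

none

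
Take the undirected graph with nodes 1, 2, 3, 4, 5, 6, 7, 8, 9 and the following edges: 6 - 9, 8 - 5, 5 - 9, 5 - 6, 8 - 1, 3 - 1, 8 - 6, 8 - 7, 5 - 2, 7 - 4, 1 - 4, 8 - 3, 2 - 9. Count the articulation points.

1

Removing 8 increases the component count from 1 to 2, so 8 is a cut vertex.
By contrast removing 2 leaves 1 component; it is not a cut vertex. No other vertex is a cut vertex either.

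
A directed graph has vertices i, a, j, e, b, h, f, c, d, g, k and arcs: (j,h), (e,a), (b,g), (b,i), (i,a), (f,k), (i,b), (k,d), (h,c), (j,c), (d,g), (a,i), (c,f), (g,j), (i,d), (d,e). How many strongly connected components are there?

{a, b, c, d, e, f, g, h, i, j, k} are all mutually reachable — one SCC of size 11.
That gives 1 strongly connected component.

1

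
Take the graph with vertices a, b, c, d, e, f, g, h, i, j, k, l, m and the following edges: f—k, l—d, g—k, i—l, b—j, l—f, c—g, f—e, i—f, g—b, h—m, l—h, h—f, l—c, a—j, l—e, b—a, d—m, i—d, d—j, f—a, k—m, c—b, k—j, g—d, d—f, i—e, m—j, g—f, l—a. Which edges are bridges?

The edges on the cycle l-c-g-d-m-h-l are not bridges since each lies on that cycle.
Every edge lies on some cycle, so there are no bridges.

none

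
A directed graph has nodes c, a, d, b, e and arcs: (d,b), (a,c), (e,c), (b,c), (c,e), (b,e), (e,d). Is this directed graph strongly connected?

No

There is no directed path from b to a, so the graph is not strongly connected.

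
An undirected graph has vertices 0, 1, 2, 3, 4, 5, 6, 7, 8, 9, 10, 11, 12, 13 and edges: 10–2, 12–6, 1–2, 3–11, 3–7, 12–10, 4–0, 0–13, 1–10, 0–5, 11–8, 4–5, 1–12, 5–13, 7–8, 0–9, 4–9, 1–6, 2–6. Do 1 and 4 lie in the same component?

No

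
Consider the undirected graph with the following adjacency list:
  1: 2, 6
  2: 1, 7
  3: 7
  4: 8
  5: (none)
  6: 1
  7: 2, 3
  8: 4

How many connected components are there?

5 is isolated — a component by itself.
Starting from 4 we can reach 4, 8. That is one component of size 2.
Starting from 1 we can reach 1, 2, 3, 6, 7. That is one component of size 5.
Total: 3 components.

3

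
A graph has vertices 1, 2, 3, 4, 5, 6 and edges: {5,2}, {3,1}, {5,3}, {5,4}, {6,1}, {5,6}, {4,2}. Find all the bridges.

none

The edges on the cycle 5-4-2-5 are not bridges since each lies on that cycle.
Every edge lies on some cycle, so there are no bridges.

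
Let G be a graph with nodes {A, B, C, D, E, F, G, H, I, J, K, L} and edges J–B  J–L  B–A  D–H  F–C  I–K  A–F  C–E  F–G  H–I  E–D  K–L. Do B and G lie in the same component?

Yes

From B we can reach A, B, C, D, E, F, G, H, I, J, K, L, which includes G.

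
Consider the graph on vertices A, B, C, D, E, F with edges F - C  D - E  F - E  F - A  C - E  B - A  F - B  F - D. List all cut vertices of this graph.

F

Removing F increases the component count from 1 to 2, so F is a cut vertex.
By contrast removing A leaves 1 component; it is not a cut vertex. No other vertex is a cut vertex either.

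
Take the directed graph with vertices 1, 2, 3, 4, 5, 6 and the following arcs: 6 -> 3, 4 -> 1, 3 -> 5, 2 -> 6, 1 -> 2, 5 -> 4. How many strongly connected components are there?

{1, 2, 3, 4, 5, 6} are all mutually reachable — one SCC of size 6.
That gives 1 strongly connected component.

1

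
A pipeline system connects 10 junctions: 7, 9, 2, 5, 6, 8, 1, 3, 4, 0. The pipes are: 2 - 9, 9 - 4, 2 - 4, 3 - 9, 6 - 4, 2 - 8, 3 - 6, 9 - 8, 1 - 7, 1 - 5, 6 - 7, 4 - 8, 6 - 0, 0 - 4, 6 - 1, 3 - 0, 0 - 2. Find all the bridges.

The edges on the cycle 3-6-0-2-9-3 are not bridges since each lies on that cycle.
But removing 1 - 5 disconnects 1 from 5 — this is a bridge.

1-5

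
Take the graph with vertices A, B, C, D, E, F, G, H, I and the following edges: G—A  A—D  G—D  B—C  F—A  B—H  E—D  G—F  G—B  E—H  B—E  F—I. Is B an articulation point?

Yes

Deleting B raises the number of components from 1 to 2, so B is a cut vertex.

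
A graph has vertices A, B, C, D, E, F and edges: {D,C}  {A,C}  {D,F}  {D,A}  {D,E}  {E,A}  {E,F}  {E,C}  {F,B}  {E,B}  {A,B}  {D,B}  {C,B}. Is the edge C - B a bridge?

No

After removing C - B, the path C-D-B still connects them, so the edge is not a bridge.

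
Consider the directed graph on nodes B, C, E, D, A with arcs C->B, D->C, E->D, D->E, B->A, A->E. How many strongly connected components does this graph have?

{A, B, C, D, E} are all mutually reachable — one SCC of size 5.
That gives 1 strongly connected component.

1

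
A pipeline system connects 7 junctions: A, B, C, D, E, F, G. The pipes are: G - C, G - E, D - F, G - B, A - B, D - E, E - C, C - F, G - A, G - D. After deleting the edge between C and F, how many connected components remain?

1

C and F are still connected via C-G-D-F, so the component count stays at 1.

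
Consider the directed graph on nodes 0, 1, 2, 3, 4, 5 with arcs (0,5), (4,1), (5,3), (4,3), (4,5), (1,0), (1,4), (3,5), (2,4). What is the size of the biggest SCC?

{3, 5} are all mutually reachable — one SCC of size 2.
{1, 4} are all mutually reachable — one SCC of size 2.
{2} is an SCC by itself.
{0} is an SCC by itself.
The largest has 2 vertices.

2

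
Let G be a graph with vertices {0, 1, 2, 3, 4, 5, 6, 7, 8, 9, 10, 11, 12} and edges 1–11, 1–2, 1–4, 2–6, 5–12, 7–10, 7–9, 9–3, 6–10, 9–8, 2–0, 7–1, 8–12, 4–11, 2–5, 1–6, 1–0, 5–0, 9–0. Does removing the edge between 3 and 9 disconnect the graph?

Removing 3–9 leaves no path between 3 and 9: the component count goes from 1 to 2. So it is a bridge.

Yes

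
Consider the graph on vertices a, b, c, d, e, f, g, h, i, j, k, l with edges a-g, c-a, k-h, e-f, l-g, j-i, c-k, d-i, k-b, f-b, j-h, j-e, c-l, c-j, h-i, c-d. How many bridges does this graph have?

The edges on the cycle c-j-e-f-b-k-c are not bridges since each lies on that cycle.
Every edge lies on some cycle, so there are no bridges.

0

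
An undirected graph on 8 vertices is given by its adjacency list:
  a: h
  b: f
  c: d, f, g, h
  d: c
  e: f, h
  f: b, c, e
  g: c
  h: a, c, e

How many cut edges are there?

The edges on the cycle c-f-e-h-c are not bridges since each lies on that cycle.
But removing h-a disconnects h from a; removing f-b disconnects f from b; removing c-g disconnects c from g; removing c-d disconnects c from d — these are bridges.
That makes 4 bridges.

4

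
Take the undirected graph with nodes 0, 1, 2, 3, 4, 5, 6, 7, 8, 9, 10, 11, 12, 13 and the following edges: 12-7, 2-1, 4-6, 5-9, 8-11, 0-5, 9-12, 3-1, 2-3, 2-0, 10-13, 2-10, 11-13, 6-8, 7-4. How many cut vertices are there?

Removing 2 increases the component count from 1 to 2, so 2 is a cut vertex.
By contrast removing 4 leaves 1 component; it is not a cut vertex. No other vertex is a cut vertex either.

1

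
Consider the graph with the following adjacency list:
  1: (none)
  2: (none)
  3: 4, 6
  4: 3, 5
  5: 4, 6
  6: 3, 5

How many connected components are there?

1 is isolated — a component by itself.
2 is isolated — a component by itself.
Starting from 3 we can reach 3, 4, 5, 6. That is one component of size 4.
Total: 3 components.

3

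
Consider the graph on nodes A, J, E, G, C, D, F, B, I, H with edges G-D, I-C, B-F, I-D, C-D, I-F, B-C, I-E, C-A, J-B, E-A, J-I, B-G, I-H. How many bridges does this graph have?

The edges on the cycle J-I-F-B-J are not bridges since each lies on that cycle.
But removing I-H disconnects I from H — this is a bridge.

1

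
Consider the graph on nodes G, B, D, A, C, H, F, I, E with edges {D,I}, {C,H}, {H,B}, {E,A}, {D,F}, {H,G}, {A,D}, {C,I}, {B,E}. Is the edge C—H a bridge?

No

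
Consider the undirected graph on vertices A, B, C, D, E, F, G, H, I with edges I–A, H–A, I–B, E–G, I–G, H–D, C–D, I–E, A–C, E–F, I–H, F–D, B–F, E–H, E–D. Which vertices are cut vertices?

Removing C, for instance, still leaves 1 component. No single vertex removal increases the component count — the graph has no articulation points.

none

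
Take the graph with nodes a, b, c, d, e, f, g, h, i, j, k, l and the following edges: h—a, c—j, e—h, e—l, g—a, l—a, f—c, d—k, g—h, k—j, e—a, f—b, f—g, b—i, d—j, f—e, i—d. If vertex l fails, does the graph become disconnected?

Deleting l leaves 1 component (was 1) (its neighbors a, e remain connected to each other), so l is not a cut vertex.

No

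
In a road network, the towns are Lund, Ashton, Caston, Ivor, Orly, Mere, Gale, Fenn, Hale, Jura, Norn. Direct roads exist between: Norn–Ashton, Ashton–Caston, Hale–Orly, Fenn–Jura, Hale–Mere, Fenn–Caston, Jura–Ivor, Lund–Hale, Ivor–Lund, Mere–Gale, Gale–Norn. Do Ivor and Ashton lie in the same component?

Yes

From Ivor we can reach Fenn, Gale, Hale, Ivor, Jura, Lund, Mere, Norn, Orly, Ashton, Caston, which includes Ashton.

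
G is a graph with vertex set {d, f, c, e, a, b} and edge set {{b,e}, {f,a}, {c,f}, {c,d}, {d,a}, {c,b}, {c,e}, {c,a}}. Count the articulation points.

1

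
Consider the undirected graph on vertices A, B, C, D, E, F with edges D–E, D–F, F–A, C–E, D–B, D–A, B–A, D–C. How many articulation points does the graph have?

1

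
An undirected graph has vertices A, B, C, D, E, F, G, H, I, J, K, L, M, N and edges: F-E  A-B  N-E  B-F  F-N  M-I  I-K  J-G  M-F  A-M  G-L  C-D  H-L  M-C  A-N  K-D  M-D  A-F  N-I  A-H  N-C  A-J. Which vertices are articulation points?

Removing A increases the component count from 1 to 2, so A is a cut vertex.
By contrast removing D leaves 1 component; it is not a cut vertex. No other vertex is a cut vertex either.

A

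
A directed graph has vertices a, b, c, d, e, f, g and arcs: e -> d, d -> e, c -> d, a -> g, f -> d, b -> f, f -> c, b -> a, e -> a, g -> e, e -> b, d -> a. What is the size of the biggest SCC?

7

{a, b, c, d, e, f, g} are all mutually reachable — one SCC of size 7.
The largest has 7 vertices.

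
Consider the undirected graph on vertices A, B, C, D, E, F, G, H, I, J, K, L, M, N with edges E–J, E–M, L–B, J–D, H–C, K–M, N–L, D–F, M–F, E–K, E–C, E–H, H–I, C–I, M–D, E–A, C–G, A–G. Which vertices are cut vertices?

Removing E increases the component count from 2 to 3, so E is a cut vertex.
Removing L increases the component count from 2 to 3, so L is a cut vertex.
By contrast removing D leaves 2 components; it is not a cut vertex. No other vertex is a cut vertex either.

E, L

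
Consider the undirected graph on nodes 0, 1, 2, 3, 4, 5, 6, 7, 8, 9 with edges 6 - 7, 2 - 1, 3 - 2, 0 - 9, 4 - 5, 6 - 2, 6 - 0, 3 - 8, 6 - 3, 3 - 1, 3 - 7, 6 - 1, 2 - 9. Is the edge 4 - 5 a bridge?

Removing 4 - 5 leaves no path between 4 and 5: the component count goes from 2 to 3. So it is a bridge.

Yes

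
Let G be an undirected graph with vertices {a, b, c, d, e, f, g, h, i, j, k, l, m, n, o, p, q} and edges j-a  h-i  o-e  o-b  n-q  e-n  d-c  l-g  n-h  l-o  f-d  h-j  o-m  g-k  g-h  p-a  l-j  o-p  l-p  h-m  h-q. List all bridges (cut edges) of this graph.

The edges on the cycle n-h-q-n are not bridges since each lies on that cycle.
But removing o-b disconnects o from b; removing g-k disconnects g from k; removing c-d disconnects c from d; removing f-d disconnects f from d — these are bridges.
In total 5 edges are bridges.

b-o, c-d, d-f, g-k, h-i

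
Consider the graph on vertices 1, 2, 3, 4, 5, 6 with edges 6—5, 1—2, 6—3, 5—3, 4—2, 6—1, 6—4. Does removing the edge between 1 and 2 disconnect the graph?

After removing 1—2, the path 1-6-4-2 still connects them, so the edge is not a bridge.

No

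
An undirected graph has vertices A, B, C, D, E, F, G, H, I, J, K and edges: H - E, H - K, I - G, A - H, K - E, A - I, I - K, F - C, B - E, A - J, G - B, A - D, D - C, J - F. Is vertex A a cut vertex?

Yes

Deleting A raises the number of components from 1 to 2, so A is a cut vertex.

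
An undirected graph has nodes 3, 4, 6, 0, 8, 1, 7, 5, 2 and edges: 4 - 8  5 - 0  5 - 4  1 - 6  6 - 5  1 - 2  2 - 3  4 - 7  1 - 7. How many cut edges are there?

The edges on the cycle 1-6-5-4-7-1 are not bridges since each lies on that cycle.
But removing 8 - 4 disconnects 8 from 4; removing 5 - 0 disconnects 5 from 0; removing 2 - 3 disconnects 2 from 3; removing 1 - 2 disconnects 1 from 2 — these are bridges.
That makes 4 bridges.

4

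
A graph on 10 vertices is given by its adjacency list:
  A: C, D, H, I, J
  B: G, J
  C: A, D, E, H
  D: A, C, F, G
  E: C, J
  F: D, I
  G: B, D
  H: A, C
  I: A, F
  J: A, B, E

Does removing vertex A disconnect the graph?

No

Deleting A leaves 1 component (was 1) (its neighbors C, D, H, I, J remain connected to each other), so A is not a cut vertex.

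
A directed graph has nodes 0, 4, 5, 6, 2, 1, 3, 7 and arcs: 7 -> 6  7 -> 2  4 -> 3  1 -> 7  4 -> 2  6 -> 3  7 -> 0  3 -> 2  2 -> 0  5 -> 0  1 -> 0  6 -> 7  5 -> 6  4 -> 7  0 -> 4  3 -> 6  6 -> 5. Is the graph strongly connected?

There is no directed path from 2 to 1, so the graph is not strongly connected.

No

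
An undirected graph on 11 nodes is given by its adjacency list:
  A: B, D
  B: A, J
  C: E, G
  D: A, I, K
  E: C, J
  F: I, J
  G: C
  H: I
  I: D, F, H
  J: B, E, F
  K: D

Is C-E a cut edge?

Removing C-E leaves no path between C and E: the component count goes from 1 to 2. So it is a bridge.

Yes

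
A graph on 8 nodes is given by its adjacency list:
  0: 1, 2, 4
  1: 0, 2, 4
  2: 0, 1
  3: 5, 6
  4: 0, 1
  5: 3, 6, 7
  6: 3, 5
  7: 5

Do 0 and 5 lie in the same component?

No

The component containing 0 is {0, 1, 2, 4}, and 5 is not in it.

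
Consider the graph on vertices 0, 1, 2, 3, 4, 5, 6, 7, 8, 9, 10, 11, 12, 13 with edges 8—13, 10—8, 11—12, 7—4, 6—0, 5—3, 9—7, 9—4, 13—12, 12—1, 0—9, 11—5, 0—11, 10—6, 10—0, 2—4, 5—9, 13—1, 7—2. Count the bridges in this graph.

1

The edges on the cycle 10-6-0-10 are not bridges since each lies on that cycle.
But removing 3—5 disconnects 3 from 5 — this is a bridge.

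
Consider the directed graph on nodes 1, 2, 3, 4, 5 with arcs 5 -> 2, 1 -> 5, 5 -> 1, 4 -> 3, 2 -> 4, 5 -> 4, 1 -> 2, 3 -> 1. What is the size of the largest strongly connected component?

5

{1, 2, 3, 4, 5} are all mutually reachable — one SCC of size 5.
The largest has 5 vertices.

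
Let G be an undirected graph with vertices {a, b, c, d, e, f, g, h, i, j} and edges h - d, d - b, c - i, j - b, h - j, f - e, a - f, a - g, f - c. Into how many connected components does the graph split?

Starting from b we can reach b, d, h, j. That is one component of size 4.
Starting from a we can reach a, c, e, f, g, i. That is one component of size 6.
Total: 2 components.

2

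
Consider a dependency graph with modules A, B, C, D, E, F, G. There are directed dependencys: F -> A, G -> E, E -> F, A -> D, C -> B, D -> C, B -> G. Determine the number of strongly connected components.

1

{A, B, C, D, E, F, G} are all mutually reachable — one SCC of size 7.
That gives 1 strongly connected component.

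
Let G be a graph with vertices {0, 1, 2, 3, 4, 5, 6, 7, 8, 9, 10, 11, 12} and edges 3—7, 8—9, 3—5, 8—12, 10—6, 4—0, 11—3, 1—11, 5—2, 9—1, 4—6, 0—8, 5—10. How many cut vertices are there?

3

Removing 3 increases the component count from 1 to 2, so 3 is a cut vertex.
Removing 5 increases the component count from 1 to 2, so 5 is a cut vertex.
Removing 8 increases the component count from 1 to 2, so 8 is a cut vertex.
By contrast removing 12 leaves 1 component; it is not a cut vertex. No other vertex is a cut vertex either.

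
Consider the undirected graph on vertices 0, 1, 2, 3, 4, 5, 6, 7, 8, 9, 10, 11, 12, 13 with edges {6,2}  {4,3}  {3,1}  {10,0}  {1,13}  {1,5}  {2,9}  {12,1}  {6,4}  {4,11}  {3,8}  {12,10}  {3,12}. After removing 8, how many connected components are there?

2

With 8 gone, the remaining components are: {7}; {0, 1, 2, 3, 4, 5, 6, 9, 10, 11, 12, 13}.
That is 2 components.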